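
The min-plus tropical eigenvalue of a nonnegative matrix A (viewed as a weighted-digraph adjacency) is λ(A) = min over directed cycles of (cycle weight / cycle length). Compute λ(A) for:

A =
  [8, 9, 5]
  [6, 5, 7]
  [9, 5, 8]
λ(A) = 5

Enumerate directed cycles and compute their means (weight / length). Sample:
  cycle 0 → 0: weight = 8, length = 1, mean = 8/1 ≈ 8.000
  cycle 1 → 1: weight = 5, length = 1, mean = 5/1 ≈ 5.000
  cycle 2 → 2: weight = 8, length = 1, mean = 8/1 ≈ 8.000
  cycle 0 → 1 → 0: weight = 15, length = 2, mean = 15/2 ≈ 7.500
  cycle 0 → 2 → 0: weight = 14, length = 2, mean = 14/2 ≈ 7.000
  cycle 1 → 0 → 1: weight = 15, length = 2, mean = 15/2 ≈ 7.500
Minimum mean = 5.000, attained e.g. along the cycle 1 → 1 with weight 5 and length 1. So λ(A) = 5/1 = 5.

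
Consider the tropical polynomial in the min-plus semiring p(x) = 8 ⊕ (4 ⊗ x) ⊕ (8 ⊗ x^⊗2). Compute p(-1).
p(-1) = 3

A tropical monomial a ⊗ x^⊗i evaluates to a + i · x. Evaluating each term at x = -1:
  Term 0 contributes 8 + 0 · -1 = 8
  Term 1 contributes 4 + 1 · -1 = 3
  Term 2 contributes 8 + 2 · -1 = 6
p(-1) = ⊕ of these = min[8, 3, 6] = 3.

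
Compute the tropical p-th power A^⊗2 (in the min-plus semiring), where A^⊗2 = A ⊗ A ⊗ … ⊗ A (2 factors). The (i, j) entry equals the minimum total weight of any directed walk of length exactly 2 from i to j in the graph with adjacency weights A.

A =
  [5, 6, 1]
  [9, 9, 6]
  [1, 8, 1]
A^⊗2 =
  [2, 9, 2]
  [7, 14, 7]
  [2, 7, 2]

Each entry (A^⊗2)_ij equals the minimum over all length-2 walks i = v_0 → v_1 → … → v_2 = j of Σ_t A[v_t][v_{t+1}]. For example, for (i, j) = (0, 2) we minimise over 3 possible intermediate vertex sequences; the minimum is 2, attained along the walk 0 → 2 → 2.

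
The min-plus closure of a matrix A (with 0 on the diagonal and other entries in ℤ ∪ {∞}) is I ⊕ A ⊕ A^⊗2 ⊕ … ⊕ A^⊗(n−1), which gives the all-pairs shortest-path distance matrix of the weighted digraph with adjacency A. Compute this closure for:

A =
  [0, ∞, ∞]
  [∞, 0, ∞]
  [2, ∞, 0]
Closure =
  [0, ∞, ∞]
  [∞, 0, ∞]
  [2, ∞, 0]

This is the Floyd-Warshall all-pairs shortest-path computation. For each intermediate vertex k = 0, 1, …, 2, update dist[i][j] ← min(dist[i][j], dist[i][k] + dist[k][j]). The final matrix gives, for each (i, j), the minimum total weight of any directed path from i to j (possibly empty when i = j).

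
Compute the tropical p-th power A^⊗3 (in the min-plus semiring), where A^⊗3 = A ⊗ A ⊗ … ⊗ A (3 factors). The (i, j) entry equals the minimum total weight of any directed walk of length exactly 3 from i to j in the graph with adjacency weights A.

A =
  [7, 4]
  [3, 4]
A^⊗3 =
  [11, 11]
  [10, 11]

Each entry (A^⊗3)_ij equals the minimum over all length-3 walks i = v_0 → v_1 → … → v_3 = j of Σ_t A[v_t][v_{t+1}]. For example, for (i, j) = (0, 1) we minimise over 4 possible intermediate vertex sequences; the minimum is 11, attained along the walk 0 → 1 → 0 → 1.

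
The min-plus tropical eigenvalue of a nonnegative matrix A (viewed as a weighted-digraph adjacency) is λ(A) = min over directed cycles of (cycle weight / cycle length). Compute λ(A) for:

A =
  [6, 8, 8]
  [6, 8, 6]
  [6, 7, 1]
λ(A) = 1

Enumerate directed cycles and compute their means (weight / length). Sample:
  cycle 0 → 0: weight = 6, length = 1, mean = 6/1 ≈ 6.000
  cycle 1 → 1: weight = 8, length = 1, mean = 8/1 ≈ 8.000
  cycle 2 → 2: weight = 1, length = 1, mean = 1/1 ≈ 1.000
  cycle 0 → 1 → 0: weight = 14, length = 2, mean = 14/2 ≈ 7.000
  cycle 0 → 2 → 0: weight = 14, length = 2, mean = 14/2 ≈ 7.000
  cycle 1 → 0 → 1: weight = 14, length = 2, mean = 14/2 ≈ 7.000
Minimum mean = 1.000, attained e.g. along the cycle 2 → 2 with weight 1 and length 1. So λ(A) = 1/1 = 1.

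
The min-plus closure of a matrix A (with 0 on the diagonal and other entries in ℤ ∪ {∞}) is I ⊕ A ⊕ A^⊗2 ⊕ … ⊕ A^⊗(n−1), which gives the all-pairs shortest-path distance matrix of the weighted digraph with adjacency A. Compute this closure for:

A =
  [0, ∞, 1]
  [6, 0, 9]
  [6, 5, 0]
Closure =
  [0, 6, 1]
  [6, 0, 7]
  [6, 5, 0]

This is the Floyd-Warshall all-pairs shortest-path computation. For each intermediate vertex k = 0, 1, …, 2, update dist[i][j] ← min(dist[i][j], dist[i][k] + dist[k][j]). The final matrix gives, for each (i, j), the minimum total weight of any directed path from i to j (possibly empty when i = j).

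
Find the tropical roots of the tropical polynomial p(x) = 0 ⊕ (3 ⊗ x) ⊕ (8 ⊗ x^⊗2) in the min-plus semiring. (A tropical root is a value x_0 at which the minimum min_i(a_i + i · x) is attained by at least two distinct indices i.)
Roots: {-5, -3}

Each tropical root is a break point of the lower envelope of the lines y = a_i + i · x (there are 3 lines, with slopes 0, 1, ..., 2). Only the lines that attain the minimum somewhere contribute to roots; other lines are dominated. Here the surviving (envelope) indices are i = 2, i = 1, i = 0.
Intersections between consecutive envelope lines give the roots: for adjacent envelope indices i < j the intersection is x = (a_i − a_j) / (j − i). Reading off the sorted break points: {-5, -3}.
Verification: at each break x_0, at least two indices attain the minimum of min_i(a_i + i · x_0).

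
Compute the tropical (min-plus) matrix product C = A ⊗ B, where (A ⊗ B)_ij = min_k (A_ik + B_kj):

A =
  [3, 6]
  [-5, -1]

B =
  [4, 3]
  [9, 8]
A ⊗ B =
  [7, 6]
  [-1, -2]

Apply the min-plus product entry-by-entry:
  C[0][0] = min over k of (A[0][0] + B[0][0] = 3 + 4 = 7, A[0][1] + B[1][0] = 6 + 9 = 15) = 7 (attained at k = 0)
  C[0][1] = min over k of (A[0][0] + B[0][1] = 3 + 3 = 6, A[0][1] + B[1][1] = 6 + 8 = 14) = 6 (attained at k = 0)
  C[1][0] = min over k of (A[1][0] + B[0][0] = -5 + 4 = -1, A[1][1] + B[1][0] = -1 + 9 = 8) = -1 (attained at k = 0)
  C[1][1] = min over k of (A[1][0] + B[0][1] = -5 + 3 = -2, A[1][1] + B[1][1] = -1 + 8 = 7) = -2 (attained at k = 0)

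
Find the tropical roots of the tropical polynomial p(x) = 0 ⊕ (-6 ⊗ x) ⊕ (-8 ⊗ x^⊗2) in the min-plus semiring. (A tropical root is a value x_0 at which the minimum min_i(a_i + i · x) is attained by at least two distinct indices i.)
Roots: {2, 6}

Each tropical root is a break point of the lower envelope of the lines y = a_i + i · x (there are 3 lines, with slopes 0, 1, ..., 2). Only the lines that attain the minimum somewhere contribute to roots; other lines are dominated. Here the surviving (envelope) indices are i = 2, i = 1, i = 0.
Intersections between consecutive envelope lines give the roots: for adjacent envelope indices i < j the intersection is x = (a_i − a_j) / (j − i). Reading off the sorted break points: {2, 6}.
Verification: at each break x_0, at least two indices attain the minimum of min_i(a_i + i · x_0).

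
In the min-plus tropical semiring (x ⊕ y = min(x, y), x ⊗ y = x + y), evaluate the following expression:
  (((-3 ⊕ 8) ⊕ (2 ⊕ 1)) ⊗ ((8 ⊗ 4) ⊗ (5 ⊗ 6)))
(((-3 ⊕ 8) ⊕ (2 ⊕ 1)) ⊗ ((8 ⊗ 4) ⊗ (5 ⊗ 6))) = 20

Expand innermost to outermost. Recall ⊕ takes the minimum of its arguments and ⊗ takes their sum. Working out the expression (((-3 ⊕ 8) ⊕ (2 ⊕ 1)) ⊗ ((8 ⊗ 4) ⊗ (5 ⊗ 6))) gives 20.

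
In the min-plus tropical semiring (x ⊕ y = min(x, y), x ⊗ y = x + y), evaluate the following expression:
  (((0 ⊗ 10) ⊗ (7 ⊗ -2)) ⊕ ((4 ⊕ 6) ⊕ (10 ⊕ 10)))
(((0 ⊗ 10) ⊗ (7 ⊗ -2)) ⊕ ((4 ⊕ 6) ⊕ (10 ⊕ 10))) = 4

Expand innermost to outermost. Recall ⊕ takes the minimum of its arguments and ⊗ takes their sum. Working out the expression (((0 ⊗ 10) ⊗ (7 ⊗ -2)) ⊕ ((4 ⊕ 6) ⊕ (10 ⊕ 10))) gives 4.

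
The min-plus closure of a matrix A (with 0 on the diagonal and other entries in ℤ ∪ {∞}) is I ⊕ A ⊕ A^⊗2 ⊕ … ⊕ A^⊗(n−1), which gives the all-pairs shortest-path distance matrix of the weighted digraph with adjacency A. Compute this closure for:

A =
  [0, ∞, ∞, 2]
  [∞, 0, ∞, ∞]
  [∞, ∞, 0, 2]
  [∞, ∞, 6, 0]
Closure =
  [0, ∞, 8, 2]
  [∞, 0, ∞, ∞]
  [∞, ∞, 0, 2]
  [∞, ∞, 6, 0]

This is the Floyd-Warshall all-pairs shortest-path computation. For each intermediate vertex k = 0, 1, …, 3, update dist[i][j] ← min(dist[i][j], dist[i][k] + dist[k][j]). The final matrix gives, for each (i, j), the minimum total weight of any directed path from i to j (possibly empty when i = j).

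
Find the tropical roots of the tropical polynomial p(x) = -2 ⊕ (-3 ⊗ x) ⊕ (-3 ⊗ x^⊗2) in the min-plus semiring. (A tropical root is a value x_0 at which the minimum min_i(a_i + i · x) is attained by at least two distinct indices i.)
Roots: {0, 1}

Each tropical root is a break point of the lower envelope of the lines y = a_i + i · x (there are 3 lines, with slopes 0, 1, ..., 2). Only the lines that attain the minimum somewhere contribute to roots; other lines are dominated. Here the surviving (envelope) indices are i = 2, i = 1, i = 0.
Intersections between consecutive envelope lines give the roots: for adjacent envelope indices i < j the intersection is x = (a_i − a_j) / (j − i). Reading off the sorted break points: {0, 1}.
Verification: at each break x_0, at least two indices attain the minimum of min_i(a_i + i · x_0).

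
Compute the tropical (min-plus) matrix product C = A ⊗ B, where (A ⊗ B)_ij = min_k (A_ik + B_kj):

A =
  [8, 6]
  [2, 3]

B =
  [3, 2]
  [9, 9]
A ⊗ B =
  [11, 10]
  [5, 4]

Apply the min-plus product entry-by-entry:
  C[0][0] = min over k of (A[0][0] + B[0][0] = 8 + 3 = 11, A[0][1] + B[1][0] = 6 + 9 = 15) = 11 (attained at k = 0)
  C[0][1] = min over k of (A[0][0] + B[0][1] = 8 + 2 = 10, A[0][1] + B[1][1] = 6 + 9 = 15) = 10 (attained at k = 0)
  C[1][0] = min over k of (A[1][0] + B[0][0] = 2 + 3 = 5, A[1][1] + B[1][0] = 3 + 9 = 12) = 5 (attained at k = 0)
  C[1][1] = min over k of (A[1][0] + B[0][1] = 2 + 2 = 4, A[1][1] + B[1][1] = 3 + 9 = 12) = 4 (attained at k = 0)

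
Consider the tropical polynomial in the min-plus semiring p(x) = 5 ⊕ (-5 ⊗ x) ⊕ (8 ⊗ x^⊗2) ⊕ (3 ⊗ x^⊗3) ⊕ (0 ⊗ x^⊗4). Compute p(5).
p(5) = 0

A tropical monomial a ⊗ x^⊗i evaluates to a + i · x. Evaluating each term at x = 5:
  Term 0 contributes 5 + 0 · 5 = 5
  Term 1 contributes -5 + 1 · 5 = 0
  Term 2 contributes 8 + 2 · 5 = 18
  Term 3 contributes 3 + 3 · 5 = 18
  Term 4 contributes 0 + 4 · 5 = 20
p(5) = ⊕ of these = min[5, 0, 18, 18, 20] = 0.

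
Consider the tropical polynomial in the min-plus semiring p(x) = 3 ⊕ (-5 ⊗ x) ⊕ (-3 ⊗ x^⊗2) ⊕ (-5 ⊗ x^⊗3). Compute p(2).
p(2) = -3

A tropical monomial a ⊗ x^⊗i evaluates to a + i · x. Evaluating each term at x = 2:
  Term 0 contributes 3 + 0 · 2 = 3
  Term 1 contributes -5 + 1 · 2 = -3
  Term 2 contributes -3 + 2 · 2 = 1
  Term 3 contributes -5 + 3 · 2 = 1
p(2) = ⊕ of these = min[3, -3, 1, 1] = -3.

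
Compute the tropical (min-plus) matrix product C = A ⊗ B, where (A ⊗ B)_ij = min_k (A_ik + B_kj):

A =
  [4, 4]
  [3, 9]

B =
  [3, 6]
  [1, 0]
A ⊗ B =
  [5, 4]
  [6, 9]

Apply the min-plus product entry-by-entry:
  C[0][0] = min over k of (A[0][0] + B[0][0] = 4 + 3 = 7, A[0][1] + B[1][0] = 4 + 1 = 5) = 5 (attained at k = 1)
  C[0][1] = min over k of (A[0][0] + B[0][1] = 4 + 6 = 10, A[0][1] + B[1][1] = 4 + 0 = 4) = 4 (attained at k = 1)
  C[1][0] = min over k of (A[1][0] + B[0][0] = 3 + 3 = 6, A[1][1] + B[1][0] = 9 + 1 = 10) = 6 (attained at k = 0)
  C[1][1] = min over k of (A[1][0] + B[0][1] = 3 + 6 = 9, A[1][1] + B[1][1] = 9 + 0 = 9) = 9 (attained at k = 0)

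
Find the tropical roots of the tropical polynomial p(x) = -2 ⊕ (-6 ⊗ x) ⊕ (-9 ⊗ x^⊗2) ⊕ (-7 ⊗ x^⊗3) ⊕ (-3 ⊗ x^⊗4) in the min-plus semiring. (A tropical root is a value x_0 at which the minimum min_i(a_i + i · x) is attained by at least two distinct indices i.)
Roots: {-4, -2, 3, 4}

Each tropical root is a break point of the lower envelope of the lines y = a_i + i · x (there are 5 lines, with slopes 0, 1, ..., 4). Only the lines that attain the minimum somewhere contribute to roots; other lines are dominated. Here the surviving (envelope) indices are i = 4, i = 3, i = 2, i = 1, i = 0.
Intersections between consecutive envelope lines give the roots: for adjacent envelope indices i < j the intersection is x = (a_i − a_j) / (j − i). Reading off the sorted break points: {-4, -2, 3, 4}.
Verification: at each break x_0, at least two indices attain the minimum of min_i(a_i + i · x_0).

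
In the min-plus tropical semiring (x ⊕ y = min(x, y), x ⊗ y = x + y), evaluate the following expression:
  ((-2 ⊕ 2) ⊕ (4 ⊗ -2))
((-2 ⊕ 2) ⊕ (4 ⊗ -2)) = -2

Expand innermost to outermost. Recall ⊕ takes the minimum of its arguments and ⊗ takes their sum. Working out the expression ((-2 ⊕ 2) ⊕ (4 ⊗ -2)) gives -2.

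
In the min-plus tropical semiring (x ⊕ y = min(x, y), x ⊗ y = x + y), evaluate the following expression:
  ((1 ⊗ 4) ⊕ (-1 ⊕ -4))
((1 ⊗ 4) ⊕ (-1 ⊕ -4)) = -4

Expand innermost to outermost. Recall ⊕ takes the minimum of its arguments and ⊗ takes their sum. Working out the expression ((1 ⊗ 4) ⊕ (-1 ⊕ -4)) gives -4.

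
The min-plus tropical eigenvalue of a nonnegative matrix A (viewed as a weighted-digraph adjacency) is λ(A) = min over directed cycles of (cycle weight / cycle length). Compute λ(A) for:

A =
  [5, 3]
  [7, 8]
λ(A) = 5

Enumerate directed cycles and compute their means (weight / length). Sample:
  cycle 0 → 0: weight = 5, length = 1, mean = 5/1 ≈ 5.000
  cycle 1 → 1: weight = 8, length = 1, mean = 8/1 ≈ 8.000
  cycle 0 → 1 → 0: weight = 10, length = 2, mean = 10/2 ≈ 5.000
  cycle 1 → 0 → 1: weight = 10, length = 2, mean = 10/2 ≈ 5.000
Minimum mean = 5.000, attained e.g. along the cycle 0 → 0 with weight 5 and length 1. So λ(A) = 5/1 = 5.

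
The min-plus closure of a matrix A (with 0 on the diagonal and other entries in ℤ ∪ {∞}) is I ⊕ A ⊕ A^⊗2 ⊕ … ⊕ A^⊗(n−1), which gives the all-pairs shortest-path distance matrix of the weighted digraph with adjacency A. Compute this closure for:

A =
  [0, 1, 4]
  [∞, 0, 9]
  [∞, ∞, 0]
Closure =
  [0, 1, 4]
  [∞, 0, 9]
  [∞, ∞, 0]

This is the Floyd-Warshall all-pairs shortest-path computation. For each intermediate vertex k = 0, 1, …, 2, update dist[i][j] ← min(dist[i][j], dist[i][k] + dist[k][j]). The final matrix gives, for each (i, j), the minimum total weight of any directed path from i to j (possibly empty when i = j).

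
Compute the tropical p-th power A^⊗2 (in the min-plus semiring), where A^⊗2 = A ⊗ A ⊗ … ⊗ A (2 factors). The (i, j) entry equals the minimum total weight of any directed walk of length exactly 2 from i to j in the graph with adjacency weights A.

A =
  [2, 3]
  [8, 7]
A^⊗2 =
  [4, 5]
  [10, 11]

Each entry (A^⊗2)_ij equals the minimum over all length-2 walks i = v_0 → v_1 → … → v_2 = j of Σ_t A[v_t][v_{t+1}]. For example, for (i, j) = (0, 1) we minimise over 2 possible intermediate vertex sequences; the minimum is 5, attained along the walk 0 → 0 → 1.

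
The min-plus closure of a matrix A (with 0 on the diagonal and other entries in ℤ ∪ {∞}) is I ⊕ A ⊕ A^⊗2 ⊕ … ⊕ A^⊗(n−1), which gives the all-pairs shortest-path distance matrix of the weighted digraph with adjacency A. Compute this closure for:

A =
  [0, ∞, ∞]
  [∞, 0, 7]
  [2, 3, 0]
Closure =
  [0, ∞, ∞]
  [9, 0, 7]
  [2, 3, 0]

This is the Floyd-Warshall all-pairs shortest-path computation. For each intermediate vertex k = 0, 1, …, 2, update dist[i][j] ← min(dist[i][j], dist[i][k] + dist[k][j]). The final matrix gives, for each (i, j), the minimum total weight of any directed path from i to j (possibly empty when i = j).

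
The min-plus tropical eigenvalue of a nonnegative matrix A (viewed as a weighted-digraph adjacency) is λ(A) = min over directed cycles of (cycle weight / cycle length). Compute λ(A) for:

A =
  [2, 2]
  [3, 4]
λ(A) = 2

Enumerate directed cycles and compute their means (weight / length). Sample:
  cycle 0 → 0: weight = 2, length = 1, mean = 2/1 ≈ 2.000
  cycle 1 → 1: weight = 4, length = 1, mean = 4/1 ≈ 4.000
  cycle 0 → 1 → 0: weight = 5, length = 2, mean = 5/2 ≈ 2.500
  cycle 1 → 0 → 1: weight = 5, length = 2, mean = 5/2 ≈ 2.500
Minimum mean = 2.000, attained e.g. along the cycle 0 → 0 with weight 2 and length 1. So λ(A) = 2/1 = 2.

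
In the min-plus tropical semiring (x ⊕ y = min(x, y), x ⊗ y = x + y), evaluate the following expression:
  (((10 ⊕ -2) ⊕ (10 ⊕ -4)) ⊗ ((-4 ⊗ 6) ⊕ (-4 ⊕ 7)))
(((10 ⊕ -2) ⊕ (10 ⊕ -4)) ⊗ ((-4 ⊗ 6) ⊕ (-4 ⊕ 7))) = -8

Expand innermost to outermost. Recall ⊕ takes the minimum of its arguments and ⊗ takes their sum. Working out the expression (((10 ⊕ -2) ⊕ (10 ⊕ -4)) ⊗ ((-4 ⊗ 6) ⊕ (-4 ⊕ 7))) gives -8.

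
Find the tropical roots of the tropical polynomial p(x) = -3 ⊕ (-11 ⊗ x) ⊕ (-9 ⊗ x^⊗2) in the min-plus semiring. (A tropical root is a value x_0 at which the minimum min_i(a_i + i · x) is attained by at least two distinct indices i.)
Roots: {-2, 8}

Each tropical root is a break point of the lower envelope of the lines y = a_i + i · x (there are 3 lines, with slopes 0, 1, ..., 2). Only the lines that attain the minimum somewhere contribute to roots; other lines are dominated. Here the surviving (envelope) indices are i = 2, i = 1, i = 0.
Intersections between consecutive envelope lines give the roots: for adjacent envelope indices i < j the intersection is x = (a_i − a_j) / (j − i). Reading off the sorted break points: {-2, 8}.
Verification: at each break x_0, at least two indices attain the minimum of min_i(a_i + i · x_0).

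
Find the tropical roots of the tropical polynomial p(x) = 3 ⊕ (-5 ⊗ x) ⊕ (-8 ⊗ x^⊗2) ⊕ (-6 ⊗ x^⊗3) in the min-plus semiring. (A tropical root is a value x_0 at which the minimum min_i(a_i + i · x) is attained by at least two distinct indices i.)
Roots: {-2, 3, 8}

Each tropical root is a break point of the lower envelope of the lines y = a_i + i · x (there are 4 lines, with slopes 0, 1, ..., 3). Only the lines that attain the minimum somewhere contribute to roots; other lines are dominated. Here the surviving (envelope) indices are i = 3, i = 2, i = 1, i = 0.
Intersections between consecutive envelope lines give the roots: for adjacent envelope indices i < j the intersection is x = (a_i − a_j) / (j − i). Reading off the sorted break points: {-2, 3, 8}.
Verification: at each break x_0, at least two indices attain the minimum of min_i(a_i + i · x_0).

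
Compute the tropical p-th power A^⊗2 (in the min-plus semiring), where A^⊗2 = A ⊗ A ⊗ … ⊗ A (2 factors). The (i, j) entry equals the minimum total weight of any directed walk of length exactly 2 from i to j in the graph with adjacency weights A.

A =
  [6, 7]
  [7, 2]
A^⊗2 =
  [12, 9]
  [9, 4]

Each entry (A^⊗2)_ij equals the minimum over all length-2 walks i = v_0 → v_1 → … → v_2 = j of Σ_t A[v_t][v_{t+1}]. For example, for (i, j) = (0, 1) we minimise over 2 possible intermediate vertex sequences; the minimum is 9, attained along the walk 0 → 1 → 1.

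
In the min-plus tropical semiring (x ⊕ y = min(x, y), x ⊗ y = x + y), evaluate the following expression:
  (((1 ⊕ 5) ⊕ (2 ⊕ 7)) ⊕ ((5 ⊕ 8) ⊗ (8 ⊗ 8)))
(((1 ⊕ 5) ⊕ (2 ⊕ 7)) ⊕ ((5 ⊕ 8) ⊗ (8 ⊗ 8))) = 1

Expand innermost to outermost. Recall ⊕ takes the minimum of its arguments and ⊗ takes their sum. Working out the expression (((1 ⊕ 5) ⊕ (2 ⊕ 7)) ⊕ ((5 ⊕ 8) ⊗ (8 ⊗ 8))) gives 1.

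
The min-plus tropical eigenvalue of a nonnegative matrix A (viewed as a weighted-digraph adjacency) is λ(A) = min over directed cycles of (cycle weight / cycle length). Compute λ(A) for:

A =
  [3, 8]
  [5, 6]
λ(A) = 3

Enumerate directed cycles and compute their means (weight / length). Sample:
  cycle 0 → 0: weight = 3, length = 1, mean = 3/1 ≈ 3.000
  cycle 1 → 1: weight = 6, length = 1, mean = 6/1 ≈ 6.000
  cycle 0 → 1 → 0: weight = 13, length = 2, mean = 13/2 ≈ 6.500
  cycle 1 → 0 → 1: weight = 13, length = 2, mean = 13/2 ≈ 6.500
Minimum mean = 3.000, attained e.g. along the cycle 0 → 0 with weight 3 and length 1. So λ(A) = 3/1 = 3.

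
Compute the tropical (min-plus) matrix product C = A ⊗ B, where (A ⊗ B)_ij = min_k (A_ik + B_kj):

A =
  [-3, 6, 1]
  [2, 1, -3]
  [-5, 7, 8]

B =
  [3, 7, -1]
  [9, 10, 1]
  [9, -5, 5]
A ⊗ B =
  [0, -4, -4]
  [5, -8, 1]
  [-2, 2, -6]

Apply the min-plus product entry-by-entry:
  C[0][0] = min over k of (A[0][0] + B[0][0] = -3 + 3 = 0, A[0][1] + B[1][0] = 6 + 9 = 15, A[0][2] + B[2][0] = 1 + 9 = 10) = 0 (attained at k = 0)
  C[0][1] = min over k of (A[0][0] + B[0][1] = -3 + 7 = 4, A[0][1] + B[1][1] = 6 + 10 = 16, A[0][2] + B[2][1] = 1 + -5 = -4) = -4 (attained at k = 2)
  C[0][2] = min over k of (A[0][0] + B[0][2] = -3 + -1 = -4, A[0][1] + B[1][2] = 6 + 1 = 7, A[0][2] + B[2][2] = 1 + 5 = 6) = -4 (attained at k = 0)
  C[1][0] = min over k of (A[1][0] + B[0][0] = 2 + 3 = 5, A[1][1] + B[1][0] = 1 + 9 = 10, A[1][2] + B[2][0] = -3 + 9 = 6) = 5 (attained at k = 0)
  C[1][1] = min over k of (A[1][0] + B[0][1] = 2 + 7 = 9, A[1][1] + B[1][1] = 1 + 10 = 11, A[1][2] + B[2][1] = -3 + -5 = -8) = -8 (attained at k = 2)
  C[1][2] = min over k of (A[1][0] + B[0][2] = 2 + -1 = 1, A[1][1] + B[1][2] = 1 + 1 = 2, A[1][2] + B[2][2] = -3 + 5 = 2) = 1 (attained at k = 0)
  C[2][0] = min over k of (A[2][0] + B[0][0] = -5 + 3 = -2, A[2][1] + B[1][0] = 7 + 9 = 16, A[2][2] + B[2][0] = 8 + 9 = 17) = -2 (attained at k = 0)
  C[2][1] = min over k of (A[2][0] + B[0][1] = -5 + 7 = 2, A[2][1] + B[1][1] = 7 + 10 = 17, A[2][2] + B[2][1] = 8 + -5 = 3) = 2 (attained at k = 0)
  C[2][2] = min over k of (A[2][0] + B[0][2] = -5 + -1 = -6, A[2][1] + B[1][2] = 7 + 1 = 8, A[2][2] + B[2][2] = 8 + 5 = 13) = -6 (attained at k = 0)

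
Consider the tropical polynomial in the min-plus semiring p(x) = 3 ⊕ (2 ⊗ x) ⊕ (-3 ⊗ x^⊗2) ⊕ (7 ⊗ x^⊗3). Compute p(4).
p(4) = 3

A tropical monomial a ⊗ x^⊗i evaluates to a + i · x. Evaluating each term at x = 4:
  Term 0 contributes 3 + 0 · 4 = 3
  Term 1 contributes 2 + 1 · 4 = 6
  Term 2 contributes -3 + 2 · 4 = 5
  Term 3 contributes 7 + 3 · 4 = 19
p(4) = ⊕ of these = min[3, 6, 5, 19] = 3.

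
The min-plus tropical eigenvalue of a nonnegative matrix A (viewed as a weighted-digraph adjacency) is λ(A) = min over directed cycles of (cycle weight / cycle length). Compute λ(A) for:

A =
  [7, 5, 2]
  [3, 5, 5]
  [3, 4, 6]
λ(A) = 5/2

Enumerate directed cycles and compute their means (weight / length). Sample:
  cycle 0 → 0: weight = 7, length = 1, mean = 7/1 ≈ 7.000
  cycle 1 → 1: weight = 5, length = 1, mean = 5/1 ≈ 5.000
  cycle 2 → 2: weight = 6, length = 1, mean = 6/1 ≈ 6.000
  cycle 0 → 1 → 0: weight = 8, length = 2, mean = 8/2 ≈ 4.000
  cycle 0 → 2 → 0: weight = 5, length = 2, mean = 5/2 ≈ 2.500
  cycle 1 → 0 → 1: weight = 8, length = 2, mean = 8/2 ≈ 4.000
Minimum mean = 2.500, attained e.g. along the cycle 0 → 2 → 0 with weight 5 and length 2. So λ(A) = 5/2 = 5/2.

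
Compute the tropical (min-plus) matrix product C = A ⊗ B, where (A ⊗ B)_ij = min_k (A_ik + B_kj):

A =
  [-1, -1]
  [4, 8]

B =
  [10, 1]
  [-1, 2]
A ⊗ B =
  [-2, 0]
  [7, 5]

Apply the min-plus product entry-by-entry:
  C[0][0] = min over k of (A[0][0] + B[0][0] = -1 + 10 = 9, A[0][1] + B[1][0] = -1 + -1 = -2) = -2 (attained at k = 1)
  C[0][1] = min over k of (A[0][0] + B[0][1] = -1 + 1 = 0, A[0][1] + B[1][1] = -1 + 2 = 1) = 0 (attained at k = 0)
  C[1][0] = min over k of (A[1][0] + B[0][0] = 4 + 10 = 14, A[1][1] + B[1][0] = 8 + -1 = 7) = 7 (attained at k = 1)
  C[1][1] = min over k of (A[1][0] + B[0][1] = 4 + 1 = 5, A[1][1] + B[1][1] = 8 + 2 = 10) = 5 (attained at k = 0)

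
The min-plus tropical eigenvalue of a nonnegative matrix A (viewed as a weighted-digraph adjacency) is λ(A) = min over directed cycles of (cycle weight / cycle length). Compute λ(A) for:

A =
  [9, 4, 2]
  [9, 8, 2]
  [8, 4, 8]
λ(A) = 3

Enumerate directed cycles and compute their means (weight / length). Sample:
  cycle 0 → 0: weight = 9, length = 1, mean = 9/1 ≈ 9.000
  cycle 1 → 1: weight = 8, length = 1, mean = 8/1 ≈ 8.000
  cycle 2 → 2: weight = 8, length = 1, mean = 8/1 ≈ 8.000
  cycle 0 → 1 → 0: weight = 13, length = 2, mean = 13/2 ≈ 6.500
  cycle 0 → 2 → 0: weight = 10, length = 2, mean = 10/2 ≈ 5.000
  cycle 1 → 0 → 1: weight = 13, length = 2, mean = 13/2 ≈ 6.500
Minimum mean = 3.000, attained e.g. along the cycle 1 → 2 → 1 with weight 6 and length 2. So λ(A) = 6/2 = 3.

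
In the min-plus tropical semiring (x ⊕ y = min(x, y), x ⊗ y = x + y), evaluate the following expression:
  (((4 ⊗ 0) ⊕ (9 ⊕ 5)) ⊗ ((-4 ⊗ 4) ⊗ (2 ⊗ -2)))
(((4 ⊗ 0) ⊕ (9 ⊕ 5)) ⊗ ((-4 ⊗ 4) ⊗ (2 ⊗ -2))) = 4

Expand innermost to outermost. Recall ⊕ takes the minimum of its arguments and ⊗ takes their sum. Working out the expression (((4 ⊗ 0) ⊕ (9 ⊕ 5)) ⊗ ((-4 ⊗ 4) ⊗ (2 ⊗ -2))) gives 4.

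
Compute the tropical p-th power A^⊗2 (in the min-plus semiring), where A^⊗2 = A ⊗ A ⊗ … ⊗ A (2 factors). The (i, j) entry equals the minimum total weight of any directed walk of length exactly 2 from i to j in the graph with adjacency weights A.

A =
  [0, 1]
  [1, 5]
A^⊗2 =
  [0, 1]
  [1, 2]

Each entry (A^⊗2)_ij equals the minimum over all length-2 walks i = v_0 → v_1 → … → v_2 = j of Σ_t A[v_t][v_{t+1}]. For example, for (i, j) = (0, 1) we minimise over 2 possible intermediate vertex sequences; the minimum is 1, attained along the walk 0 → 0 → 1.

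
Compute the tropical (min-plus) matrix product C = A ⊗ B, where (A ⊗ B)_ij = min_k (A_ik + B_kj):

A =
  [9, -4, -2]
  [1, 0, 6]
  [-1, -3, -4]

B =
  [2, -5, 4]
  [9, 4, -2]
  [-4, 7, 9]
A ⊗ B =
  [-6, 0, -6]
  [2, -4, -2]
  [-8, -6, -5]

Apply the min-plus product entry-by-entry:
  C[0][0] = min over k of (A[0][0] + B[0][0] = 9 + 2 = 11, A[0][1] + B[1][0] = -4 + 9 = 5, A[0][2] + B[2][0] = -2 + -4 = -6) = -6 (attained at k = 2)
  C[0][1] = min over k of (A[0][0] + B[0][1] = 9 + -5 = 4, A[0][1] + B[1][1] = -4 + 4 = 0, A[0][2] + B[2][1] = -2 + 7 = 5) = 0 (attained at k = 1)
  C[0][2] = min over k of (A[0][0] + B[0][2] = 9 + 4 = 13, A[0][1] + B[1][2] = -4 + -2 = -6, A[0][2] + B[2][2] = -2 + 9 = 7) = -6 (attained at k = 1)
  C[1][0] = min over k of (A[1][0] + B[0][0] = 1 + 2 = 3, A[1][1] + B[1][0] = 0 + 9 = 9, A[1][2] + B[2][0] = 6 + -4 = 2) = 2 (attained at k = 2)
  C[1][1] = min over k of (A[1][0] + B[0][1] = 1 + -5 = -4, A[1][1] + B[1][1] = 0 + 4 = 4, A[1][2] + B[2][1] = 6 + 7 = 13) = -4 (attained at k = 0)
  C[1][2] = min over k of (A[1][0] + B[0][2] = 1 + 4 = 5, A[1][1] + B[1][2] = 0 + -2 = -2, A[1][2] + B[2][2] = 6 + 9 = 15) = -2 (attained at k = 1)
  C[2][0] = min over k of (A[2][0] + B[0][0] = -1 + 2 = 1, A[2][1] + B[1][0] = -3 + 9 = 6, A[2][2] + B[2][0] = -4 + -4 = -8) = -8 (attained at k = 2)
  C[2][1] = min over k of (A[2][0] + B[0][1] = -1 + -5 = -6, A[2][1] + B[1][1] = -3 + 4 = 1, A[2][2] + B[2][1] = -4 + 7 = 3) = -6 (attained at k = 0)
  C[2][2] = min over k of (A[2][0] + B[0][2] = -1 + 4 = 3, A[2][1] + B[1][2] = -3 + -2 = -5, A[2][2] + B[2][2] = -4 + 9 = 5) = -5 (attained at k = 1)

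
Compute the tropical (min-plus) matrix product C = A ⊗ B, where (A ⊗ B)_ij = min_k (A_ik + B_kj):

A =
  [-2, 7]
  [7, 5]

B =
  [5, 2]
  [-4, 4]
A ⊗ B =
  [3, 0]
  [1, 9]

Apply the min-plus product entry-by-entry:
  C[0][0] = min over k of (A[0][0] + B[0][0] = -2 + 5 = 3, A[0][1] + B[1][0] = 7 + -4 = 3) = 3 (attained at k = 0)
  C[0][1] = min over k of (A[0][0] + B[0][1] = -2 + 2 = 0, A[0][1] + B[1][1] = 7 + 4 = 11) = 0 (attained at k = 0)
  C[1][0] = min over k of (A[1][0] + B[0][0] = 7 + 5 = 12, A[1][1] + B[1][0] = 5 + -4 = 1) = 1 (attained at k = 1)
  C[1][1] = min over k of (A[1][0] + B[0][1] = 7 + 2 = 9, A[1][1] + B[1][1] = 5 + 4 = 9) = 9 (attained at k = 0)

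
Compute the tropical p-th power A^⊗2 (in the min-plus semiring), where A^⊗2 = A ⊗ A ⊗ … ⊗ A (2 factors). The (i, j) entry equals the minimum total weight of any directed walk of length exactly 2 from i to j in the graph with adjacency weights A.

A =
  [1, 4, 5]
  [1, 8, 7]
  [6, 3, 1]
A^⊗2 =
  [2, 5, 6]
  [2, 5, 6]
  [4, 4, 2]

Each entry (A^⊗2)_ij equals the minimum over all length-2 walks i = v_0 → v_1 → … → v_2 = j of Σ_t A[v_t][v_{t+1}]. For example, for (i, j) = (0, 2) we minimise over 3 possible intermediate vertex sequences; the minimum is 6, attained along the walk 0 → 0 → 2.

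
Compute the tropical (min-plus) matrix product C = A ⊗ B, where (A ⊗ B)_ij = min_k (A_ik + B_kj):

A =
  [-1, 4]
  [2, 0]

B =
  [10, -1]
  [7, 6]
A ⊗ B =
  [9, -2]
  [7, 1]

Apply the min-plus product entry-by-entry:
  C[0][0] = min over k of (A[0][0] + B[0][0] = -1 + 10 = 9, A[0][1] + B[1][0] = 4 + 7 = 11) = 9 (attained at k = 0)
  C[0][1] = min over k of (A[0][0] + B[0][1] = -1 + -1 = -2, A[0][1] + B[1][1] = 4 + 6 = 10) = -2 (attained at k = 0)
  C[1][0] = min over k of (A[1][0] + B[0][0] = 2 + 10 = 12, A[1][1] + B[1][0] = 0 + 7 = 7) = 7 (attained at k = 1)
  C[1][1] = min over k of (A[1][0] + B[0][1] = 2 + -1 = 1, A[1][1] + B[1][1] = 0 + 6 = 6) = 1 (attained at k = 0)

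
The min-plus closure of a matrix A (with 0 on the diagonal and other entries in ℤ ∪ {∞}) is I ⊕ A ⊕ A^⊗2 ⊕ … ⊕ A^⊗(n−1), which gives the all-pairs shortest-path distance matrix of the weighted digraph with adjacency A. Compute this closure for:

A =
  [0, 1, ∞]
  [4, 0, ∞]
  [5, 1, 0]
Closure =
  [0, 1, ∞]
  [4, 0, ∞]
  [5, 1, 0]

This is the Floyd-Warshall all-pairs shortest-path computation. For each intermediate vertex k = 0, 1, …, 2, update dist[i][j] ← min(dist[i][j], dist[i][k] + dist[k][j]). The final matrix gives, for each (i, j), the minimum total weight of any directed path from i to j (possibly empty when i = j).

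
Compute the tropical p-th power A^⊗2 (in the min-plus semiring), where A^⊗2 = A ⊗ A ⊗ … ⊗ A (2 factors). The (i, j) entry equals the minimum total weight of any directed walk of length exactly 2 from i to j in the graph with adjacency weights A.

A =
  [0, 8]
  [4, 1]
A^⊗2 =
  [0, 8]
  [4, 2]

Each entry (A^⊗2)_ij equals the minimum over all length-2 walks i = v_0 → v_1 → … → v_2 = j of Σ_t A[v_t][v_{t+1}]. For example, for (i, j) = (0, 1) we minimise over 2 possible intermediate vertex sequences; the minimum is 8, attained along the walk 0 → 0 → 1.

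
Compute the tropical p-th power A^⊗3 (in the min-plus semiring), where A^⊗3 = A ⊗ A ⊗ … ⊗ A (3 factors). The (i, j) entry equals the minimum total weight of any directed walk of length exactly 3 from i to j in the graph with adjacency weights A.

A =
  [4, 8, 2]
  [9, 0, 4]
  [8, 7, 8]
A^⊗3 =
  [12, 8, 10]
  [9, 0, 4]
  [16, 7, 11]

Each entry (A^⊗3)_ij equals the minimum over all length-3 walks i = v_0 → v_1 → … → v_3 = j of Σ_t A[v_t][v_{t+1}]. For example, for (i, j) = (0, 2) we minimise over 9 possible intermediate vertex sequences; the minimum is 10, attained along the walk 0 → 0 → 0 → 2.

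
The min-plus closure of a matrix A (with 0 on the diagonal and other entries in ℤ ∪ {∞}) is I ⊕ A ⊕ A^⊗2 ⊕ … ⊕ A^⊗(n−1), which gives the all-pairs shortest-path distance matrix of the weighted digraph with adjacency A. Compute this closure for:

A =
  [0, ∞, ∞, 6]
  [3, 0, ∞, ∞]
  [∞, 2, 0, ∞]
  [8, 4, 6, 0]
Closure =
  [0, 10, 12, 6]
  [3, 0, 15, 9]
  [5, 2, 0, 11]
  [7, 4, 6, 0]

This is the Floyd-Warshall all-pairs shortest-path computation. For each intermediate vertex k = 0, 1, …, 3, update dist[i][j] ← min(dist[i][j], dist[i][k] + dist[k][j]). The final matrix gives, for each (i, j), the minimum total weight of any directed path from i to j (possibly empty when i = j).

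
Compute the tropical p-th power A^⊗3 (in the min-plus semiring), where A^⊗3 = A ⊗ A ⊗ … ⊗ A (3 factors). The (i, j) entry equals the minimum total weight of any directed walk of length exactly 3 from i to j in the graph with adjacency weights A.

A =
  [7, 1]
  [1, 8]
A^⊗3 =
  [9, 3]
  [3, 9]

Each entry (A^⊗3)_ij equals the minimum over all length-3 walks i = v_0 → v_1 → … → v_3 = j of Σ_t A[v_t][v_{t+1}]. For example, for (i, j) = (0, 1) we minimise over 4 possible intermediate vertex sequences; the minimum is 3, attained along the walk 0 → 1 → 0 → 1.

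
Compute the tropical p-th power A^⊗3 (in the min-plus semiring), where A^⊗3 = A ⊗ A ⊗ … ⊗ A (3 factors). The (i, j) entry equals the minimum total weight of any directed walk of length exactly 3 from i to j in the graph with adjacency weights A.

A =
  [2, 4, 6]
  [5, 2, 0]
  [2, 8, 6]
A^⊗3 =
  [6, 8, 6]
  [4, 6, 4]
  [6, 8, 6]

Each entry (A^⊗3)_ij equals the minimum over all length-3 walks i = v_0 → v_1 → … → v_3 = j of Σ_t A[v_t][v_{t+1}]. For example, for (i, j) = (0, 2) we minimise over 9 possible intermediate vertex sequences; the minimum is 6, attained along the walk 0 → 0 → 1 → 2.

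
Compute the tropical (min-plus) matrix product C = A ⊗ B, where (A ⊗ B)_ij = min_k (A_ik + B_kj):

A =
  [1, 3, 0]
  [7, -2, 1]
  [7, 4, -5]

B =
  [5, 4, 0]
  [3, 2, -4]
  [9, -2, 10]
A ⊗ B =
  [6, -2, -1]
  [1, -1, -6]
  [4, -7, 0]

Apply the min-plus product entry-by-entry:
  C[0][0] = min over k of (A[0][0] + B[0][0] = 1 + 5 = 6, A[0][1] + B[1][0] = 3 + 3 = 6, A[0][2] + B[2][0] = 0 + 9 = 9) = 6 (attained at k = 0)
  C[0][1] = min over k of (A[0][0] + B[0][1] = 1 + 4 = 5, A[0][1] + B[1][1] = 3 + 2 = 5, A[0][2] + B[2][1] = 0 + -2 = -2) = -2 (attained at k = 2)
  C[0][2] = min over k of (A[0][0] + B[0][2] = 1 + 0 = 1, A[0][1] + B[1][2] = 3 + -4 = -1, A[0][2] + B[2][2] = 0 + 10 = 10) = -1 (attained at k = 1)
  C[1][0] = min over k of (A[1][0] + B[0][0] = 7 + 5 = 12, A[1][1] + B[1][0] = -2 + 3 = 1, A[1][2] + B[2][0] = 1 + 9 = 10) = 1 (attained at k = 1)
  C[1][1] = min over k of (A[1][0] + B[0][1] = 7 + 4 = 11, A[1][1] + B[1][1] = -2 + 2 = 0, A[1][2] + B[2][1] = 1 + -2 = -1) = -1 (attained at k = 2)
  C[1][2] = min over k of (A[1][0] + B[0][2] = 7 + 0 = 7, A[1][1] + B[1][2] = -2 + -4 = -6, A[1][2] + B[2][2] = 1 + 10 = 11) = -6 (attained at k = 1)
  C[2][0] = min over k of (A[2][0] + B[0][0] = 7 + 5 = 12, A[2][1] + B[1][0] = 4 + 3 = 7, A[2][2] + B[2][0] = -5 + 9 = 4) = 4 (attained at k = 2)
  C[2][1] = min over k of (A[2][0] + B[0][1] = 7 + 4 = 11, A[2][1] + B[1][1] = 4 + 2 = 6, A[2][2] + B[2][1] = -5 + -2 = -7) = -7 (attained at k = 2)
  C[2][2] = min over k of (A[2][0] + B[0][2] = 7 + 0 = 7, A[2][1] + B[1][2] = 4 + -4 = 0, A[2][2] + B[2][2] = -5 + 10 = 5) = 0 (attained at k = 1)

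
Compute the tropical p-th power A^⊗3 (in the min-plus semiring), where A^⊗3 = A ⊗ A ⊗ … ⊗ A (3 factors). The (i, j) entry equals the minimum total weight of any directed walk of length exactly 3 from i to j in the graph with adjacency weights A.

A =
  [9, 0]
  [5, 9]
A^⊗3 =
  [14, 5]
  [10, 14]

Each entry (A^⊗3)_ij equals the minimum over all length-3 walks i = v_0 → v_1 → … → v_3 = j of Σ_t A[v_t][v_{t+1}]. For example, for (i, j) = (0, 1) we minimise over 4 possible intermediate vertex sequences; the minimum is 5, attained along the walk 0 → 1 → 0 → 1.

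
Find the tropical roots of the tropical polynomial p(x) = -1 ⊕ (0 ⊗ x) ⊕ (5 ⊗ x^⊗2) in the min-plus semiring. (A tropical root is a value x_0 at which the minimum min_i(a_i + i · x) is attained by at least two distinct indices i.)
Roots: {-5, -1}

Each tropical root is a break point of the lower envelope of the lines y = a_i + i · x (there are 3 lines, with slopes 0, 1, ..., 2). Only the lines that attain the minimum somewhere contribute to roots; other lines are dominated. Here the surviving (envelope) indices are i = 2, i = 1, i = 0.
Intersections between consecutive envelope lines give the roots: for adjacent envelope indices i < j the intersection is x = (a_i − a_j) / (j − i). Reading off the sorted break points: {-5, -1}.
Verification: at each break x_0, at least two indices attain the minimum of min_i(a_i + i · x_0).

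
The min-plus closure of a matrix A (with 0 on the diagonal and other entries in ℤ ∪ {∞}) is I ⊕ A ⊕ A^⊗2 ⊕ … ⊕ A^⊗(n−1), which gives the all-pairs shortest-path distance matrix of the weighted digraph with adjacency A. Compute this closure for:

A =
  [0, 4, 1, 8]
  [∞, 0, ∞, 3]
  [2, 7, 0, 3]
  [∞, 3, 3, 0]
Closure =
  [0, 4, 1, 4]
  [8, 0, 6, 3]
  [2, 6, 0, 3]
  [5, 3, 3, 0]

This is the Floyd-Warshall all-pairs shortest-path computation. For each intermediate vertex k = 0, 1, …, 3, update dist[i][j] ← min(dist[i][j], dist[i][k] + dist[k][j]). The final matrix gives, for each (i, j), the minimum total weight of any directed path from i to j (possibly empty when i = j).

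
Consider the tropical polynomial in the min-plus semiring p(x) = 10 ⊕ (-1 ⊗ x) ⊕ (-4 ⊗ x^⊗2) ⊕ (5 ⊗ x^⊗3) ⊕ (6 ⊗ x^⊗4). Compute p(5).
p(5) = 4

A tropical monomial a ⊗ x^⊗i evaluates to a + i · x. Evaluating each term at x = 5:
  Term 0 contributes 10 + 0 · 5 = 10
  Term 1 contributes -1 + 1 · 5 = 4
  Term 2 contributes -4 + 2 · 5 = 6
  Term 3 contributes 5 + 3 · 5 = 20
  Term 4 contributes 6 + 4 · 5 = 26
p(5) = ⊕ of these = min[10, 4, 6, 20, 26] = 4.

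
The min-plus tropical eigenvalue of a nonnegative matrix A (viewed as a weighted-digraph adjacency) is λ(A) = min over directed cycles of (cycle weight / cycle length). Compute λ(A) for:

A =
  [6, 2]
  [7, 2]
λ(A) = 2

Enumerate directed cycles and compute their means (weight / length). Sample:
  cycle 0 → 0: weight = 6, length = 1, mean = 6/1 ≈ 6.000
  cycle 1 → 1: weight = 2, length = 1, mean = 2/1 ≈ 2.000
  cycle 0 → 1 → 0: weight = 9, length = 2, mean = 9/2 ≈ 4.500
  cycle 1 → 0 → 1: weight = 9, length = 2, mean = 9/2 ≈ 4.500
Minimum mean = 2.000, attained e.g. along the cycle 1 → 1 with weight 2 and length 1. So λ(A) = 2/1 = 2.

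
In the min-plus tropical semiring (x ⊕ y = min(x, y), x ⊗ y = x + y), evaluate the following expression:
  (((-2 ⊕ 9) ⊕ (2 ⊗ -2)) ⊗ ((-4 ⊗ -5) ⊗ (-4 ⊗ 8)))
(((-2 ⊕ 9) ⊕ (2 ⊗ -2)) ⊗ ((-4 ⊗ -5) ⊗ (-4 ⊗ 8))) = -7

Expand innermost to outermost. Recall ⊕ takes the minimum of its arguments and ⊗ takes their sum. Working out the expression (((-2 ⊕ 9) ⊕ (2 ⊗ -2)) ⊗ ((-4 ⊗ -5) ⊗ (-4 ⊗ 8))) gives -7.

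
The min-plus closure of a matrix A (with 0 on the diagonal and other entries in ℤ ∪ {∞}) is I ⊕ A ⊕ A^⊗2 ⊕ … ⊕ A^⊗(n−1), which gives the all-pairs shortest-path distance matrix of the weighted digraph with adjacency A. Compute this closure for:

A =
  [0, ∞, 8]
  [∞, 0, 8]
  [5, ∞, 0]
Closure =
  [0, ∞, 8]
  [13, 0, 8]
  [5, ∞, 0]

This is the Floyd-Warshall all-pairs shortest-path computation. For each intermediate vertex k = 0, 1, …, 2, update dist[i][j] ← min(dist[i][j], dist[i][k] + dist[k][j]). The final matrix gives, for each (i, j), the minimum total weight of any directed path from i to j (possibly empty when i = j).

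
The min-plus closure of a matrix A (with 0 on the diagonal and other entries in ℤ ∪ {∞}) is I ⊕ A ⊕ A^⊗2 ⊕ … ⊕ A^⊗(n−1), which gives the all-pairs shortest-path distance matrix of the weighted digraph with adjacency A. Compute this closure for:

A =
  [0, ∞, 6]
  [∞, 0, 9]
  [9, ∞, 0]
Closure =
  [0, ∞, 6]
  [18, 0, 9]
  [9, ∞, 0]

This is the Floyd-Warshall all-pairs shortest-path computation. For each intermediate vertex k = 0, 1, …, 2, update dist[i][j] ← min(dist[i][j], dist[i][k] + dist[k][j]). The final matrix gives, for each (i, j), the minimum total weight of any directed path from i to j (possibly empty when i = j).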